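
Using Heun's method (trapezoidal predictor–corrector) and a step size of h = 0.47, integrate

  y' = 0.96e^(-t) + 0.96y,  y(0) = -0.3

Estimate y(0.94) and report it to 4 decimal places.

0.2966

Heun: k1 = f(t_n, y_n); k2 = f(t_n + h, y_n + h·k1); y_{n+1} = y_n + (h/2)·(k1 + k2).
t=0.000000, y=-0.300000:
  k1 = f(0.000000, -0.300000) = 0.672000
  k2 = f(0.470000, 0.015840) = 0.615209
  y ← -0.300000 + (0.47/2)·(0.672000 + 0.615209) = 0.002494
t=0.470000, y=0.002494:
  k1 = f(0.470000, 0.002494) = 0.602396
  k2 = f(0.940000, 0.285620) = 0.649198
  y ← 0.002494 + (0.47/2)·(0.602396 + 0.649198) = 0.296619
y(0.94) ≈ 0.2966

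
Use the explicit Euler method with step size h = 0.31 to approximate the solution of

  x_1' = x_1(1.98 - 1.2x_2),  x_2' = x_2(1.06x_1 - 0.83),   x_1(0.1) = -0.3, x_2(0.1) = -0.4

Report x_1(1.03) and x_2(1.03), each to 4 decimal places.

-1.5082, -0.0653

Euler on (x_1,x_2): x_1_{n+1} = x_1_n + h·x_1', x_2_{n+1} = x_2_n + h·x_2'.
0.100000: (-0.300000, -0.400000); f=(-0.738000, 0.459200) → (-0.528780, -0.257648)
0.410000: (-0.528780, -0.257648); f=(-1.210471, 0.358261) → (-0.904026, -0.146587)
0.720000: (-0.904026, -0.146587); f=(-1.948994, 0.262137) → (-1.508214, -0.065325)
(x_1(1.03), x_2(1.03)) ≈ (-1.5082, -0.0653)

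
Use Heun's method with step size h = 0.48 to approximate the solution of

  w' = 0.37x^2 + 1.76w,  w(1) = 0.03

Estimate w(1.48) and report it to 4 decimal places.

Heun: k1 = f(x_n, w_n); k2 = f(x_n + h, w_n + h·k1); w_{n+1} = w_n + (h/2)·(k1 + k2).
x=1.000000, w=0.030000:
  k1 = f(1.000000, 0.030000) = 0.422800
  k2 = f(1.480000, 0.232944) = 1.220429
  w ← 0.030000 + (0.48/2)·(0.422800 + 1.220429) = 0.424375
w(1.48) ≈ 0.4244

0.4244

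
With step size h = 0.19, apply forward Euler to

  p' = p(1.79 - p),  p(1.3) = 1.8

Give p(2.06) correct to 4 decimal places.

1.7919

Euler: p_{n+1} = p_n + h·f(s_n, p_n).
s=1.300000, p=1.800000: f=-0.018000 → p ← 1.800000 + 0.19·(-0.018000) = 1.796580
s=1.490000, p=1.796580: f=-0.011821 → p ← 1.796580 + 0.19·(-0.011821) = 1.794334
s=1.680000, p=1.794334: f=-0.007776 → p ← 1.794334 + 0.19·(-0.007776) = 1.792856
s=1.870000, p=1.792856: f=-0.005121 → p ← 1.792856 + 0.19·(-0.005121) = 1.791883
p(2.06) ≈ 1.7919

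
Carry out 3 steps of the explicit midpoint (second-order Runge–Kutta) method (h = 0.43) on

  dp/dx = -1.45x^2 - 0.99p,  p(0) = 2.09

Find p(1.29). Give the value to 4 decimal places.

-0.1769

Midpoint: k1 = f(x_n, p_n); k2 = f(x_n + h/2, p_n + (h/2)·k1); p_{n+1} = p_n + h·k2.
x=0.000000, p=2.090000:
  k1 = f(0.000000, 2.090000) = -2.069100
  k2 = f(0.215000, 1.645143) = -1.695718
  p ← 2.090000 + 0.43·(-1.695718) = 1.360841
x=0.430000, p=1.360841:
  k1 = f(0.430000, 1.360841) = -1.615338
  k2 = f(0.645000, 1.013544) = -1.606644
  p ← 1.360841 + 0.43·(-1.606644) = 0.669984
x=0.860000, p=0.669984:
  k1 = f(0.860000, 0.669984) = -1.735704
  k2 = f(1.075000, 0.296808) = -1.969496
  p ← 0.669984 + 0.43·(-1.969496) = -0.176899
p(1.29) ≈ -0.1769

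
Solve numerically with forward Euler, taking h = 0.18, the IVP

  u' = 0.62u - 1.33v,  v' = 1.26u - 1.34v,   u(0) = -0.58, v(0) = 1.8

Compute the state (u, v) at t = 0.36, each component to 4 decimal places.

Euler on (u,v): u_{n+1} = u_n + h·u', v_{n+1} = v_n + h·v'.
0.000000: (-0.580000, 1.800000); f=(-2.753600, -3.142800) → (-1.075648, 1.234296)
0.180000: (-1.075648, 1.234296); f=(-2.308515, -3.009273) → (-1.491181, 0.692627)
(u(0.36), v(0.36)) ≈ (-1.4912, 0.6926)

-1.4912, 0.6926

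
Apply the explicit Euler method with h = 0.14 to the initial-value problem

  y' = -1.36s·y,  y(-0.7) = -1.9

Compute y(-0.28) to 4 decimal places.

-2.5734

Euler: y_{n+1} = y_n + h·f(s_n, y_n).
s=-0.700000, y=-1.900000: f=-1.808800 → y ← -1.900000 + 0.14·(-1.808800) = -2.153232
s=-0.560000, y=-2.153232: f=-1.639901 → y ← -2.153232 + 0.14·(-1.639901) = -2.382818
s=-0.420000, y=-2.382818: f=-1.361066 → y ← -2.382818 + 0.14·(-1.361066) = -2.573367
y(-0.28) ≈ -2.5734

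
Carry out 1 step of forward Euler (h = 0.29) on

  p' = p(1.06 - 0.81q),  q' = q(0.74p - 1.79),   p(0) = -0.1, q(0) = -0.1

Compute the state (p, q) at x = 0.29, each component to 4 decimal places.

-0.1331, -0.0459

Euler on (p,q): p_{n+1} = p_n + h·p', q_{n+1} = q_n + h·q'.
0.000000: (-0.100000, -0.100000); f=(-0.114100, 0.186400) → (-0.133089, -0.045944)
(p(0.29), q(0.29)) ≈ (-0.1331, -0.0459)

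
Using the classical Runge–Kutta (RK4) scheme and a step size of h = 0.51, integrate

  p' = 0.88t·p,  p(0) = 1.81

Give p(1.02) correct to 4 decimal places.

RK4: k1 = f(t_n, p_n); k2 = f(t_n + h/2, p_n + (h/2)·k1); k3 = f(t_n + h/2, p_n + (h/2)·k2); k4 = f(t_n + h, p_n + h·k3); p_{n+1} = p_n + (h/6)·(k1 + 2k2 + 2k3 + k4).
t=0.000000, p=1.810000:
  k1 = f(0.000000, 1.810000) = 0.000000
  k2 = f(0.255000, 1.810000) = 0.406164
  k3 = f(0.255000, 1.913572) = 0.429406
  k4 = f(0.510000, 2.028997) = 0.910614
  p ← 1.810000 + (0.51/6)·(k1 + 2k2 + 2k3 + k4) = 2.029449
t=0.510000, p=2.029449:
  k1 = f(0.510000, 2.029449) = 0.910817
  k2 = f(0.765000, 2.261707) = 1.522581
  k3 = f(0.765000, 2.417707) = 1.627601
  k4 = f(1.020000, 2.859525) = 2.566710
  p ← 2.029449 + (0.51/6)·(k1 + 2k2 + 2k3 + k4) = 2.860570
p(1.02) ≈ 2.8606

2.8606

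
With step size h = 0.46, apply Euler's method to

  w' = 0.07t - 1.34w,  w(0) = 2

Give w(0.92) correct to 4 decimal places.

0.3091

Euler: w_{n+1} = w_n + h·f(t_n, w_n).
t=0.000000, w=2.000000: f=-2.680000 → w ← 2.000000 + 0.46·(-2.680000) = 0.767200
t=0.460000, w=0.767200: f=-0.995848 → w ← 0.767200 + 0.46·(-0.995848) = 0.309110
w(0.92) ≈ 0.3091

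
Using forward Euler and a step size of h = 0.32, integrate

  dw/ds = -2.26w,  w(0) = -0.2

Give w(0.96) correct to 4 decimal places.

Euler: w_{n+1} = w_n + h·f(s_n, w_n).
s=0.000000, w=-0.200000: f=0.452000 → w ← -0.200000 + 0.32·0.452000 = -0.055360
s=0.320000, w=-0.055360: f=0.125114 → w ← -0.055360 + 0.32·0.125114 = -0.015324
s=0.640000, w=-0.015324: f=0.034631 → w ← -0.015324 + 0.32·0.034631 = -0.004242
w(0.96) ≈ -0.0042

-0.0042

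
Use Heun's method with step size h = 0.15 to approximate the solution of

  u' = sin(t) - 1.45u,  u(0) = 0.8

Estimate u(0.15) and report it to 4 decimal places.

Heun: k1 = f(t_n, u_n); k2 = f(t_n + h, u_n + h·k1); u_{n+1} = u_n + (h/2)·(k1 + k2).
t=0.000000, u=0.800000:
  k1 = f(0.000000, 0.800000) = -1.160000
  k2 = f(0.150000, 0.626000) = -0.758262
  u ← 0.800000 + (0.15/2)·(-1.160000 + (-0.758262)) = 0.656130
u(0.15) ≈ 0.6561

0.6561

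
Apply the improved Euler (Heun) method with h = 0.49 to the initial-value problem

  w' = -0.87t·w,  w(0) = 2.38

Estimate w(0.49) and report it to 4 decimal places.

Heun: k1 = f(t_n, w_n); k2 = f(t_n + h, w_n + h·k1); w_{n+1} = w_n + (h/2)·(k1 + k2).
t=0.000000, w=2.380000:
  k1 = f(0.000000, 2.380000) = 0.000000
  k2 = f(0.490000, 2.380000) = -1.014594
  w ← 2.380000 + (0.49/2)·(0.000000 + (-1.014594)) = 2.131424
w(0.49) ≈ 2.1314

2.1314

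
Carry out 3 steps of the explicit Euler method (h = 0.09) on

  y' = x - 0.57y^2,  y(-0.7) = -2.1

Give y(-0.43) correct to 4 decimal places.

Euler: y_{n+1} = y_n + h·f(x_n, y_n).
x=-0.700000, y=-2.100000: f=-3.213700 → y ← -2.100000 + 0.09·(-3.213700) = -2.389233
x=-0.610000, y=-2.389233: f=-3.863808 → y ← -2.389233 + 0.09·(-3.863808) = -2.736976
x=-0.520000, y=-2.736976: f=-4.789890 → y ← -2.736976 + 0.09·(-4.789890) = -3.168066
y(-0.43) ≈ -3.1681

-3.1681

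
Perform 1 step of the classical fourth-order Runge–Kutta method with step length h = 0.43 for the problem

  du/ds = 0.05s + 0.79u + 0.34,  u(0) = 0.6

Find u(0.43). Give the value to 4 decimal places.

RK4: k1 = f(s_n, u_n); k2 = f(s_n + h/2, u_n + (h/2)·k1); k3 = f(s_n + h/2, u_n + (h/2)·k2); k4 = f(s_n + h, u_n + h·k3); u_{n+1} = u_n + (h/6)·(k1 + 2k2 + 2k3 + k4).
s=0.000000, u=0.600000:
  k1 = f(0.000000, 0.600000) = 0.814000
  k2 = f(0.215000, 0.775010) = 0.963008
  k3 = f(0.215000, 0.807047) = 0.988317
  k4 = f(0.430000, 1.024976) = 1.171231
  u ← 0.600000 + (0.43/6)·(k1 + 2k2 + 2k3 + k4) = 1.021965
u(0.43) ≈ 1.0220

1.0220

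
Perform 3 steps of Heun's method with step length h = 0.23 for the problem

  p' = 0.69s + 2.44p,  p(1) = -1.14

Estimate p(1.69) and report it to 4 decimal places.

-4.3572

Heun: k1 = f(s_n, p_n); k2 = f(s_n + h, p_n + h·k1); p_{n+1} = p_n + (h/2)·(k1 + k2).
s=1.000000, p=-1.140000:
  k1 = f(1.000000, -1.140000) = -2.091600
  k2 = f(1.230000, -1.621068) = -3.106706
  p ← -1.140000 + (0.23/2)·(-2.091600 + (-3.106706)) = -1.737805
s=1.230000, p=-1.737805:
  k1 = f(1.230000, -1.737805) = -3.391545
  k2 = f(1.460000, -2.517860) = -5.136179
  p ← -1.737805 + (0.23/2)·(-3.391545 + (-5.136179)) = -2.718493
s=1.460000, p=-2.718493:
  k1 = f(1.460000, -2.718493) = -5.625724
  k2 = f(1.690000, -4.012410) = -8.624180
  p ← -2.718493 + (0.23/2)·(-5.625724 + (-8.624180)) = -4.357232
p(1.69) ≈ -4.3572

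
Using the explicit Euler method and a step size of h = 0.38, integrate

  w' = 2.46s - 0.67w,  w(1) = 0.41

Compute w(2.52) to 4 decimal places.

4.4573

Euler: w_{n+1} = w_n + h·f(s_n, w_n).
s=1.000000, w=0.410000: f=2.185300 → w ← 0.410000 + 0.38·2.185300 = 1.240414
s=1.380000, w=1.240414: f=2.563723 → w ← 1.240414 + 0.38·2.563723 = 2.214629
s=1.760000, w=2.214629: f=2.845799 → w ← 2.214629 + 0.38·2.845799 = 3.296032
s=2.140000, w=3.296032: f=3.056058 → w ← 3.296032 + 0.38·3.056058 = 4.457334
w(2.52) ≈ 4.4573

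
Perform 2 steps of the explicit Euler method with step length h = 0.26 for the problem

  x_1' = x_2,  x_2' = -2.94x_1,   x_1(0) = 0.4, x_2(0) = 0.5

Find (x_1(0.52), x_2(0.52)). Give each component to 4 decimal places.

Euler on (x_1,x_2): x_1_{n+1} = x_1_n + h·x_1', x_2_{n+1} = x_2_n + h·x_2'.
0.000000: (0.400000, 0.500000); f=(0.500000, -1.176000) → (0.530000, 0.194240)
0.260000: (0.530000, 0.194240); f=(0.194240, -1.558200) → (0.580502, -0.210892)
(x_1(0.52), x_2(0.52)) ≈ (0.5805, -0.2109)

0.5805, -0.2109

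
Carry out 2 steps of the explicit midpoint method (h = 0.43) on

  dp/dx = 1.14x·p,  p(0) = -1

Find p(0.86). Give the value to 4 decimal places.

Midpoint: k1 = f(x_n, p_n); k2 = f(x_n + h/2, p_n + (h/2)·k1); p_{n+1} = p_n + h·k2.
x=0.000000, p=-1.000000:
  k1 = f(0.000000, -1.000000) = 0.000000
  k2 = f(0.215000, -1.000000) = -0.245100
  p ← -1.000000 + 0.43·(-0.245100) = -1.105393
x=0.430000, p=-1.105393:
  k1 = f(0.430000, -1.105393) = -0.541864
  k2 = f(0.645000, -1.221894) = -0.898458
  p ← -1.105393 + 0.43·(-0.898458) = -1.491730
p(0.86) ≈ -1.4917

-1.4917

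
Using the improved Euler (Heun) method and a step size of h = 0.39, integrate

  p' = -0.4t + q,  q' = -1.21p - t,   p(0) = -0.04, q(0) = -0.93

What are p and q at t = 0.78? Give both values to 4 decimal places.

Heun on (p,q): k1 = f(t_n, state_n); k2 = f(t_n + h, state_n + h·k1); state_{n+1} = state_n + (h/2)·(k1 + k2).
0.000000: (-0.040000, -0.930000)
  k1 = (-0.930000, 0.048400)
  predictor → (-0.402700, -0.911124)
  k2 = (-1.067124, 0.097267)
  → (-0.429439, -0.901595)
0.390000: (-0.429439, -0.901595)
  k1 = (-1.057595, 0.129621)
  predictor → (-0.841901, -0.851043)
  k2 = (-1.163043, 0.238700)
  → (-0.862463, -0.829772)
(p(0.78), q(0.78)) ≈ (-0.8625, -0.8298)

-0.8625, -0.8298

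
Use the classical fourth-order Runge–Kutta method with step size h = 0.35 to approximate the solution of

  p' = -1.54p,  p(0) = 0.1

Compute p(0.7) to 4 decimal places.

RK4: k1 = f(x_n, p_n); k2 = f(x_n + h/2, p_n + (h/2)·k1); k3 = f(x_n + h/2, p_n + (h/2)·k2); k4 = f(x_n + h, p_n + h·k3); p_{n+1} = p_n + (h/6)·(k1 + 2k2 + 2k3 + k4).
x=0.000000, p=0.100000:
  k1 = f(0.000000, 0.100000) = -0.154000
  k2 = f(0.175000, 0.073050) = -0.112497
  k3 = f(0.175000, 0.080313) = -0.123682
  k4 = f(0.350000, 0.056711) = -0.087335
  p ← 0.100000 + (0.35/6)·(k1 + 2k2 + 2k3 + k4) = 0.058368
x=0.350000, p=0.058368:
  k1 = f(0.350000, 0.058368) = -0.089887
  k2 = f(0.525000, 0.042638) = -0.065662
  k3 = f(0.525000, 0.046877) = -0.072191
  k4 = f(0.700000, 0.033101) = -0.050976
  p ← 0.058368 + (0.35/6)·(k1 + 2k2 + 2k3 + k4) = 0.034068
p(0.7) ≈ 0.0341

0.0341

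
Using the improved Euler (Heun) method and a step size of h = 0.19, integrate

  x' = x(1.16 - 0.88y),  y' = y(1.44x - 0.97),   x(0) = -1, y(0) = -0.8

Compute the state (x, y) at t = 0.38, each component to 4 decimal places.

-1.8143, -0.2837

Heun on (x,y): k1 = f(t_n, state_n); k2 = f(t_n + h, state_n + h·k1); state_{n+1} = state_n + (h/2)·(k1 + k2).
0.000000: (-1.000000, -0.800000)
  k1 = (-1.864000, 1.928000)
  predictor → (-1.354160, -0.433680)
  k2 = (-2.087625, 1.266341)
  → (-1.375404, -0.496538)
0.190000: (-1.375404, -0.496538)
  k1 = (-2.196456, 1.465075)
  predictor → (-1.792731, -0.218173)
  k2 = (-2.423759, 0.774850)
  → (-1.814325, -0.283745)
(x(0.38), y(0.38)) ≈ (-1.8143, -0.2837)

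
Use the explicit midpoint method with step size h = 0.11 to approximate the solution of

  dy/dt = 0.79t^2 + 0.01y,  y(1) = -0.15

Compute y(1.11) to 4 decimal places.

Midpoint: k1 = f(t_n, y_n); k2 = f(t_n + h/2, y_n + (h/2)·k1); y_{n+1} = y_n + h·k2.
t=1.000000, y=-0.150000:
  k1 = f(1.000000, -0.150000) = 0.788500
  k2 = f(1.055000, -0.106632) = 0.878223
  y ← -0.150000 + 0.11·0.878223 = -0.053395
y(1.11) ≈ -0.0534

-0.0534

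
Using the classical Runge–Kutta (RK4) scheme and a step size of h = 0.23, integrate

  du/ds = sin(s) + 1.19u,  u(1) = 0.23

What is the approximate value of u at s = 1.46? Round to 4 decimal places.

0.9654

RK4: k1 = f(s_n, u_n); k2 = f(s_n + h/2, u_n + (h/2)·k1); k3 = f(s_n + h/2, u_n + (h/2)·k2); k4 = f(s_n + h, u_n + h·k3); u_{n+1} = u_n + (h/6)·(k1 + 2k2 + 2k3 + k4).
s=1.000000, u=0.230000:
  k1 = f(1.000000, 0.230000) = 1.115171
  k2 = f(1.115000, 0.358245) = 1.324222
  k3 = f(1.115000, 0.382286) = 1.352831
  k4 = f(1.230000, 0.541151) = 1.586459
  u ← 0.230000 + (0.23/6)·(k1 + 2k2 + 2k3 + k4) = 0.538803
s=1.230000, u=0.538803:
  k1 = f(1.230000, 0.538803) = 1.583665
  k2 = f(1.345000, 0.720925) = 1.832516
  k3 = f(1.345000, 0.749543) = 1.866572
  k4 = f(1.460000, 0.968115) = 2.145925
  u ← 0.538803 + (0.23/6)·(k1 + 2k2 + 2k3 + k4) = 0.965368
u(1.46) ≈ 0.9654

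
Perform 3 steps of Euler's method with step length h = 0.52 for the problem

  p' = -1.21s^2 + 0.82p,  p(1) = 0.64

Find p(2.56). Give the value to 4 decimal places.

Euler: p_{n+1} = p_n + h·f(s_n, p_n).
s=1.000000, p=0.640000: f=-0.685200 → p ← 0.640000 + 0.52·(-0.685200) = 0.283696
s=1.520000, p=0.283696: f=-2.562953 → p ← 0.283696 + 0.52·(-2.562953) = -1.049040
s=2.040000, p=-1.049040: f=-5.895749 → p ← -1.049040 + 0.52·(-5.895749) = -4.114829
p(2.56) ≈ -4.1148

-4.1148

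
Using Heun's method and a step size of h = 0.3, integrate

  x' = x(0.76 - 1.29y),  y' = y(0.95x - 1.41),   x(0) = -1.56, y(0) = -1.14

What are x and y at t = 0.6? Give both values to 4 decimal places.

-3.3567, -0.2936

Heun on (x,y): k1 = f(t_n, state_n); k2 = f(t_n + h, state_n + h·k1); state_{n+1} = state_n + (h/2)·(k1 + k2).
0.000000: (-1.560000, -1.140000)
  k1 = (-3.479736, 3.296880)
  predictor → (-2.603921, -0.150936)
  k2 = (-2.485983, 0.586194)
  → (-2.454858, -0.557539)
0.300000: (-2.454858, -0.557539)
  k1 = (-3.631288, 2.086375)
  predictor → (-3.544244, 0.068373)
  k2 = (-2.381017, -0.326622)
  → (-3.356703, -0.293576)
(x(0.6), y(0.6)) ≈ (-3.3567, -0.2936)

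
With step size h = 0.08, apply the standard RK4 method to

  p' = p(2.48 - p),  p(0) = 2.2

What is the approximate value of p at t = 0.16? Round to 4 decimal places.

RK4: k1 = f(t_n, p_n); k2 = f(t_n + h/2, p_n + (h/2)·k1); k3 = f(t_n + h/2, p_n + (h/2)·k2); k4 = f(t_n + h, p_n + h·k3); p_{n+1} = p_n + (h/6)·(k1 + 2k2 + 2k3 + k4).
t=0.000000, p=2.200000:
  k1 = f(0.000000, 2.200000) = 0.616000
  k2 = f(0.040000, 2.224640) = 0.568084
  k3 = f(0.040000, 2.222723) = 0.571855
  k4 = f(0.080000, 2.245748) = 0.526070
  p ← 2.200000 + (0.08/6)·(k1 + 2k2 + 2k3 + k4) = 2.245626
t=0.080000, p=2.245626:
  k1 = f(0.080000, 2.245626) = 0.526316
  k2 = f(0.120000, 2.266679) = 0.483531
  k3 = f(0.120000, 2.264967) = 0.487042
  k4 = f(0.160000, 2.284589) = 0.446433
  p ← 2.245626 + (0.08/6)·(k1 + 2k2 + 2k3 + k4) = 2.284478
p(0.16) ≈ 2.2845

2.2845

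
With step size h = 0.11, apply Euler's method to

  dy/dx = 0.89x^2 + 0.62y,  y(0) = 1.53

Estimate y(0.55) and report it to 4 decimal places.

Euler: y_{n+1} = y_n + h·f(x_n, y_n).
x=0.000000, y=1.530000: f=0.948600 → y ← 1.530000 + 0.11·0.948600 = 1.634346
x=0.110000, y=1.634346: f=1.024064 → y ← 1.634346 + 0.11·1.024064 = 1.746993
x=0.220000, y=1.746993: f=1.126212 → y ← 1.746993 + 0.11·1.126212 = 1.870876
x=0.330000, y=1.870876: f=1.256864 → y ← 1.870876 + 0.11·1.256864 = 2.009131
x=0.440000, y=2.009131: f=1.417965 → y ← 2.009131 + 0.11·1.417965 = 2.165108
y(0.55) ≈ 2.1651

2.1651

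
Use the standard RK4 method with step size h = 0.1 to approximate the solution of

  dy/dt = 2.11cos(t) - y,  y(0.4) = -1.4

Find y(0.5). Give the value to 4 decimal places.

-1.0861

RK4: k1 = f(t_n, y_n); k2 = f(t_n + h/2, y_n + (h/2)·k1); k3 = f(t_n + h/2, y_n + (h/2)·k2); k4 = f(t_n + h, y_n + h·k3); y_{n+1} = y_n + (h/6)·(k1 + 2k2 + 2k3 + k4).
t=0.400000, y=-1.400000:
  k1 = f(0.400000, -1.400000) = 3.343439
  k2 = f(0.450000, -1.232828) = 3.132771
  k3 = f(0.450000, -1.243361) = 3.143305
  k4 = f(0.500000, -1.085670) = 2.937369
  y ← -1.400000 + (0.1/6)·(k1 + 2k2 + 2k3 + k4) = -1.086117
y(0.5) ≈ -1.0861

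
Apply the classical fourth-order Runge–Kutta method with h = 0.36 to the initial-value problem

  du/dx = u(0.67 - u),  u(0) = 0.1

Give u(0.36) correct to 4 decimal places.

0.1223

RK4: k1 = f(x_n, u_n); k2 = f(x_n + h/2, u_n + (h/2)·k1); k3 = f(x_n + h/2, u_n + (h/2)·k2); k4 = f(x_n + h, u_n + h·k3); u_{n+1} = u_n + (h/6)·(k1 + 2k2 + 2k3 + k4).
x=0.000000, u=0.100000:
  k1 = f(0.000000, 0.100000) = 0.057000
  k2 = f(0.180000, 0.110260) = 0.061717
  k3 = f(0.180000, 0.111109) = 0.062098
  k4 = f(0.360000, 0.122355) = 0.067007
  u ← 0.100000 + (0.36/6)·(k1 + 2k2 + 2k3 + k4) = 0.122298
u(0.36) ≈ 0.1223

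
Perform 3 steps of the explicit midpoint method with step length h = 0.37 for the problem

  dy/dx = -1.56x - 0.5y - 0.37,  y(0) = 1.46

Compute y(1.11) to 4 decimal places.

Midpoint: k1 = f(x_n, y_n); k2 = f(x_n + h/2, y_n + (h/2)·k1); y_{n+1} = y_n + h·k2.
x=0.000000, y=1.460000:
  k1 = f(0.000000, 1.460000) = -1.100000
  k2 = f(0.185000, 1.256500) = -1.286850
  y ← 1.460000 + 0.37·(-1.286850) = 0.983866
x=0.370000, y=0.983866:
  k1 = f(0.370000, 0.983866) = -1.439133
  k2 = f(0.555000, 0.717626) = -1.594613
  y ← 0.983866 + 0.37·(-1.594613) = 0.393859
x=0.740000, y=0.393859:
  k1 = f(0.740000, 0.393859) = -1.721329
  k2 = f(0.925000, 0.075413) = -1.850706
  y ← 0.393859 + 0.37·(-1.850706) = -0.290903
y(1.11) ≈ -0.2909

-0.2909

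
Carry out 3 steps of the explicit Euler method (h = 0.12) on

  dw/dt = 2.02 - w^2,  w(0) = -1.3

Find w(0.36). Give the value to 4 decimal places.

-1.1415

Euler: w_{n+1} = w_n + h·f(t_n, w_n).
t=0.000000, w=-1.300000: f=0.330000 → w ← -1.300000 + 0.12·0.330000 = -1.260400
t=0.120000, w=-1.260400: f=0.431392 → w ← -1.260400 + 0.12·0.431392 = -1.208633
t=0.240000, w=-1.208633: f=0.559206 → w ← -1.208633 + 0.12·0.559206 = -1.141528
w(0.36) ≈ -1.1415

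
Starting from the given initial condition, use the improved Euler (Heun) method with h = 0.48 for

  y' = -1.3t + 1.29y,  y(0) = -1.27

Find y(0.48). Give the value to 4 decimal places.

-2.4496

Heun: k1 = f(t_n, y_n); k2 = f(t_n + h, y_n + h·k1); y_{n+1} = y_n + (h/2)·(k1 + k2).
t=0.000000, y=-1.270000:
  k1 = f(0.000000, -1.270000) = -1.638300
  k2 = f(0.480000, -2.056384) = -3.276735
  y ← -1.270000 + (0.48/2)·(-1.638300 + (-3.276735)) = -2.449608
y(0.48) ≈ -2.4496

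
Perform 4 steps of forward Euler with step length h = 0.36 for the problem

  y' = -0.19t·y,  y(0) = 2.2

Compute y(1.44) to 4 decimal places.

1.8894

Euler: y_{n+1} = y_n + h·f(t_n, y_n).
t=0.000000, y=2.200000: f=0.000000 → y ← 2.200000 + 0.36·0.000000 = 2.200000
t=0.360000, y=2.200000: f=-0.150480 → y ← 2.200000 + 0.36·(-0.150480) = 2.145827
t=0.720000, y=2.145827: f=-0.293549 → y ← 2.145827 + 0.36·(-0.293549) = 2.040150
t=1.080000, y=2.040150: f=-0.418639 → y ← 2.040150 + 0.36·(-0.418639) = 1.889440
y(1.44) ≈ 1.8894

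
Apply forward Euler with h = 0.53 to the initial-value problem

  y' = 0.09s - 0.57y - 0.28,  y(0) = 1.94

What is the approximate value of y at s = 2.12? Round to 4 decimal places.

0.2090

Euler: y_{n+1} = y_n + h·f(s_n, y_n).
s=0.000000, y=1.940000: f=-1.385800 → y ← 1.940000 + 0.53·(-1.385800) = 1.205526
s=0.530000, y=1.205526: f=-0.919450 → y ← 1.205526 + 0.53·(-0.919450) = 0.718218
s=1.060000, y=0.718218: f=-0.593984 → y ← 0.718218 + 0.53·(-0.593984) = 0.403406
s=1.590000, y=0.403406: f=-0.366841 → y ← 0.403406 + 0.53·(-0.366841) = 0.208980
y(2.12) ≈ 0.2090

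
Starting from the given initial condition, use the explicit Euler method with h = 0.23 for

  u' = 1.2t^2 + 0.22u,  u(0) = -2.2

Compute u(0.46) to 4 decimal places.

-2.4137

Euler: u_{n+1} = u_n + h·f(t_n, u_n).
t=0.000000, u=-2.200000: f=-0.484000 → u ← -2.200000 + 0.23·(-0.484000) = -2.311320
t=0.230000, u=-2.311320: f=-0.445010 → u ← -2.311320 + 0.23·(-0.445010) = -2.413672
u(0.46) ≈ -2.4137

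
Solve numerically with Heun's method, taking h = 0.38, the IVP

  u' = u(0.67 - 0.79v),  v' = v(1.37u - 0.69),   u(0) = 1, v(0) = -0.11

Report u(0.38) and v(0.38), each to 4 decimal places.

Heun on (u,v): k1 = f(t_n, state_n); k2 = f(t_n + h, state_n + h·k1); state_{n+1} = state_n + (h/2)·(k1 + k2).
0.000000: (1.000000, -0.110000)
  k1 = (0.756900, -0.074800)
  predictor → (1.287622, -0.138424)
  k2 = (1.003515, -0.148673)
  → (1.334479, -0.152460)
(u(0.38), v(0.38)) ≈ (1.3345, -0.1525)

1.3345, -0.1525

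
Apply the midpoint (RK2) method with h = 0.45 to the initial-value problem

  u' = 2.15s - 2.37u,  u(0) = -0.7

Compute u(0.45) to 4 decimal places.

Midpoint: k1 = f(s_n, u_n); k2 = f(s_n + h/2, u_n + (h/2)·k1); u_{n+1} = u_n + h·k2.
s=0.000000, u=-0.700000:
  k1 = f(0.000000, -0.700000) = 1.659000
  k2 = f(0.225000, -0.326725) = 1.258088
  u ← -0.700000 + 0.45·1.258088 = -0.133860
u(0.45) ≈ -0.1339

-0.1339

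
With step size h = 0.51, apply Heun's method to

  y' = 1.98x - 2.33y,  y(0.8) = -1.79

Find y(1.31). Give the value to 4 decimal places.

-0.3414

Heun: k1 = f(x_n, y_n); k2 = f(x_n + h, y_n + h·k1); y_{n+1} = y_n + (h/2)·(k1 + k2).
x=0.800000, y=-1.790000:
  k1 = f(0.800000, -1.790000) = 5.754700
  k2 = f(1.310000, 1.144897) = -0.073810
  y ← -1.790000 + (0.51/2)·(5.754700 + (-0.073810)) = -0.341373
y(1.31) ≈ -0.3414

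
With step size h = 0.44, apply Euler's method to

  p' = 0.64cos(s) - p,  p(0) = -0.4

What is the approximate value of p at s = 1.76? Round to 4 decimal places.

0.2604

Euler: p_{n+1} = p_n + h·f(s_n, p_n).
s=0.000000, p=-0.400000: f=1.040000 → p ← -0.400000 + 0.44·1.040000 = 0.057600
s=0.440000, p=0.057600: f=0.521441 → p ← 0.057600 + 0.44·0.521441 = 0.287034
s=0.880000, p=0.287034: f=0.120743 → p ← 0.287034 + 0.44·0.120743 = 0.340161
s=1.320000, p=0.340161: f=-0.181329 → p ← 0.340161 + 0.44·(-0.181329) = 0.260376
p(1.76) ≈ 0.2604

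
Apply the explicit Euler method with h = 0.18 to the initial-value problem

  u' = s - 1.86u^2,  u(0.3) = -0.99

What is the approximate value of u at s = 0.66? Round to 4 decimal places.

Euler: u_{n+1} = u_n + h·f(s_n, u_n).
s=0.300000, u=-0.990000: f=-1.522986 → u ← -0.990000 + 0.18·(-1.522986) = -1.264137
s=0.480000, u=-1.264137: f=-2.492361 → u ← -1.264137 + 0.18·(-2.492361) = -1.712762
u(0.66) ≈ -1.7128

-1.7128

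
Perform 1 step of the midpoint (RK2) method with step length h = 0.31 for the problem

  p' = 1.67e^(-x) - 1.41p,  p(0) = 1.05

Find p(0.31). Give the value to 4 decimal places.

1.0216

Midpoint: k1 = f(x_n, p_n); k2 = f(x_n + h/2, p_n + (h/2)·k1); p_{n+1} = p_n + h·k2.
x=0.000000, p=1.050000:
  k1 = f(0.000000, 1.050000) = 0.189500
  k2 = f(0.155000, 1.079373) = -0.091702
  p ← 1.050000 + 0.31·(-0.091702) = 1.021572
p(0.31) ≈ 1.0216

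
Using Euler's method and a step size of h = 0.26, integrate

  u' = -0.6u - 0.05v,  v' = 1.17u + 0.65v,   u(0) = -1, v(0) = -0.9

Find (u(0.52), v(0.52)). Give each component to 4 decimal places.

-0.6848, -1.8387

Euler on (u,v): u_{n+1} = u_n + h·u', v_{n+1} = v_n + h·v'.
0.000000: (-1.000000, -0.900000); f=(0.645000, -1.755000) → (-0.832300, -1.356300)
0.260000: (-0.832300, -1.356300); f=(0.567195, -1.855386) → (-0.684829, -1.838700)
(u(0.52), v(0.52)) ≈ (-0.6848, -1.8387)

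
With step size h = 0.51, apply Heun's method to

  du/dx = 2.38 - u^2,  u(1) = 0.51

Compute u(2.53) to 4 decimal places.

1.3418

Heun: k1 = f(x_n, u_n); k2 = f(x_n + h, u_n + h·k1); u_{n+1} = u_n + (h/2)·(k1 + k2).
x=1.000000, u=0.510000:
  k1 = f(1.000000, 0.510000) = 2.119900
  k2 = f(1.510000, 1.591149) = -0.151755
  u ← 0.510000 + (0.51/2)·(2.119900 + (-0.151755)) = 1.011877
x=1.510000, u=1.011877:
  k1 = f(1.510000, 1.011877) = 1.356105
  k2 = f(2.020000, 1.703491) = -0.521880
  u ← 1.011877 + (0.51/2)·(1.356105 + (-0.521880)) = 1.224604
x=2.020000, u=1.224604:
  k1 = f(2.020000, 1.224604) = 0.880344
  k2 = f(2.530000, 1.673580) = -0.420870
  u ← 1.224604 + (0.51/2)·(0.880344 + (-0.420870)) = 1.341770
u(2.53) ≈ 1.3418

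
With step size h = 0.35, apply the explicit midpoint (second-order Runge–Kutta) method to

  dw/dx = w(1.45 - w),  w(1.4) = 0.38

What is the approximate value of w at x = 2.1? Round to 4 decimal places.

Midpoint: k1 = f(x_n, w_n); k2 = f(x_n + h/2, w_n + (h/2)·k1); w_{n+1} = w_n + h·k2.
x=1.400000, w=0.380000:
  k1 = f(1.400000, 0.380000) = 0.406600
  k2 = f(1.575000, 0.451155) = 0.450634
  w ← 0.380000 + 0.35·0.450634 = 0.537722
x=1.750000, w=0.537722:
  k1 = f(1.750000, 0.537722) = 0.490552
  k2 = f(1.925000, 0.623568) = 0.515337
  w ← 0.537722 + 0.35·0.515337 = 0.718090
w(2.1) ≈ 0.7181

0.7181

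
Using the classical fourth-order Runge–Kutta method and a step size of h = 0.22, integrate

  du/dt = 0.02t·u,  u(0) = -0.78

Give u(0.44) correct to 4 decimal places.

RK4: k1 = f(t_n, u_n); k2 = f(t_n + h/2, u_n + (h/2)·k1); k3 = f(t_n + h/2, u_n + (h/2)·k2); k4 = f(t_n + h, u_n + h·k3); u_{n+1} = u_n + (h/6)·(k1 + 2k2 + 2k3 + k4).
t=0.000000, u=-0.780000:
  k1 = f(0.000000, -0.780000) = 0.000000
  k2 = f(0.110000, -0.780000) = -0.001716
  k3 = f(0.110000, -0.780189) = -0.001716
  k4 = f(0.220000, -0.780378) = -0.003434
  u ← -0.780000 + (0.22/6)·(k1 + 2k2 + 2k3 + k4) = -0.780378
t=0.220000, u=-0.780378:
  k1 = f(0.220000, -0.780378) = -0.003434
  k2 = f(0.330000, -0.780755) = -0.005153
  k3 = f(0.330000, -0.780944) = -0.005154
  k4 = f(0.440000, -0.781512) = -0.006877
  u ← -0.780378 + (0.22/6)·(k1 + 2k2 + 2k3 + k4) = -0.781512
u(0.44) ≈ -0.7815

-0.7815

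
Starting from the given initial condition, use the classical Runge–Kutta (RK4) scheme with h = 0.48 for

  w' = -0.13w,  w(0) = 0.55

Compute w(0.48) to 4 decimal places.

0.5167

RK4: k1 = f(s_n, w_n); k2 = f(s_n + h/2, w_n + (h/2)·k1); k3 = f(s_n + h/2, w_n + (h/2)·k2); k4 = f(s_n + h, w_n + h·k3); w_{n+1} = w_n + (h/6)·(k1 + 2k2 + 2k3 + k4).
s=0.000000, w=0.550000:
  k1 = f(0.000000, 0.550000) = -0.071500
  k2 = f(0.240000, 0.532840) = -0.069269
  k3 = f(0.240000, 0.533375) = -0.069339
  k4 = f(0.480000, 0.516717) = -0.067173
  w ← 0.550000 + (0.48/6)·(k1 + 2k2 + 2k3 + k4) = 0.516729
w(0.48) ≈ 0.5167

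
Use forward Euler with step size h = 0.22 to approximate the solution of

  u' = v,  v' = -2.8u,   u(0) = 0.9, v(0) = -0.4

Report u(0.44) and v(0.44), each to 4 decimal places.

0.6020, -1.4546

Euler on (u,v): u_{n+1} = u_n + h·u', v_{n+1} = v_n + h·v'.
0.000000: (0.900000, -0.400000); f=(-0.400000, -2.520000) → (0.812000, -0.954400)
0.220000: (0.812000, -0.954400); f=(-0.954400, -2.273600) → (0.602032, -1.454592)
(u(0.44), v(0.44)) ≈ (0.6020, -1.4546)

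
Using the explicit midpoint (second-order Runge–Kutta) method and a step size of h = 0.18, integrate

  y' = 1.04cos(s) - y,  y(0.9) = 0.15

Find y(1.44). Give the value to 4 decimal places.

0.2425

Midpoint: k1 = f(s_n, y_n); k2 = f(s_n + h/2, y_n + (h/2)·k1); y_{n+1} = y_n + h·k2.
s=0.900000, y=0.150000:
  k1 = f(0.900000, 0.150000) = 0.496474
  k2 = f(0.990000, 0.194683) = 0.375955
  y ← 0.150000 + 0.18·0.375955 = 0.217672
s=1.080000, y=0.217672:
  k1 = f(1.080000, 0.217672) = 0.272510
  k2 = f(1.170000, 0.242198) = 0.163560
  y ← 0.217672 + 0.18·0.163560 = 0.247113
s=1.260000, y=0.247113:
  k1 = f(1.260000, 0.247113) = 0.070937
  k2 = f(1.350000, 0.253497) = -0.025730
  y ← 0.247113 + 0.18·(-0.025730) = 0.242481
y(1.44) ≈ 0.2425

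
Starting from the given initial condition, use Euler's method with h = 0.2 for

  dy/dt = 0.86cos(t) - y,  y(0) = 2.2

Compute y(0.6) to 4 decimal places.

Euler: y_{n+1} = y_n + h·f(t_n, y_n).
t=0.000000, y=2.200000: f=-1.340000 → y ← 2.200000 + 0.2·(-1.340000) = 1.932000
t=0.200000, y=1.932000: f=-1.089143 → y ← 1.932000 + 0.2·(-1.089143) = 1.714171
t=0.400000, y=1.714171: f=-0.922059 → y ← 1.714171 + 0.2·(-0.922059) = 1.529760
y(0.6) ≈ 1.5298

1.5298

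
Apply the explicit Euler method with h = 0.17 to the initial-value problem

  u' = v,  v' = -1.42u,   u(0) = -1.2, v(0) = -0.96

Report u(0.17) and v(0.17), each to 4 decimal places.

-1.3632, -0.6703

Euler on (u,v): u_{n+1} = u_n + h·u', v_{n+1} = v_n + h·v'.
0.000000: (-1.200000, -0.960000); f=(-0.960000, 1.704000) → (-1.363200, -0.670320)
(u(0.17), v(0.17)) ≈ (-1.3632, -0.6703)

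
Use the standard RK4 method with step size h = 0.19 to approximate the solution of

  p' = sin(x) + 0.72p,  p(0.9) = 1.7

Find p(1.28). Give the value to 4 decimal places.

RK4: k1 = f(x_n, p_n); k2 = f(x_n + h/2, p_n + (h/2)·k1); k3 = f(x_n + h/2, p_n + (h/2)·k2); k4 = f(x_n + h, p_n + h·k3); p_{n+1} = p_n + (h/6)·(k1 + 2k2 + 2k3 + k4).
x=0.900000, p=1.700000:
  k1 = f(0.900000, 1.700000) = 2.007327
  k2 = f(0.995000, 1.890696) = 2.200060
  k3 = f(0.995000, 1.909006) = 2.213243
  k4 = f(1.090000, 2.120516) = 2.413399
  p ← 1.700000 + (0.19/6)·(k1 + 2k2 + 2k3 + k4) = 2.119499
x=1.090000, p=2.119499:
  k1 = f(1.090000, 2.119499) = 2.412666
  k2 = f(1.185000, 2.348702) = 2.617565
  k3 = f(1.185000, 2.368167) = 2.631580
  k4 = f(1.280000, 2.619499) = 2.844055
  p ← 2.119499 + (0.19/6)·(k1 + 2k2 + 2k3 + k4) = 2.618407
p(1.28) ≈ 2.6184

2.6184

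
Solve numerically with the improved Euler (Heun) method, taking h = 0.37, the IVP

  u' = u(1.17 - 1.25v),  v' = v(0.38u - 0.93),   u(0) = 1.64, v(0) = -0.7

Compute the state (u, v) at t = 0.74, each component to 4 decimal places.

6.7889, -0.8969

Heun on (u,v): k1 = f(t_n, state_n); k2 = f(t_n + h, state_n + h·k1); state_{n+1} = state_n + (h/2)·(k1 + k2).
0.000000: (1.640000, -0.700000)
  k1 = (3.353800, 0.214760)
  predictor → (2.880906, -0.620539)
  k2 = (5.605302, -0.102230)
  → (3.297434, -0.679182)
0.370000: (3.297434, -0.679182)
  k1 = (6.657445, -0.219393)
  predictor → (5.760689, -0.760357)
  k2 = (12.215233, -0.957337)
  → (6.788879, -0.896877)
(u(0.74), v(0.74)) ≈ (6.7889, -0.8969)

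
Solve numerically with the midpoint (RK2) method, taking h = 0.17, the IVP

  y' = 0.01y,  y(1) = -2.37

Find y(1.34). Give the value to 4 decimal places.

-2.3781

Midpoint: k1 = f(s_n, y_n); k2 = f(s_n + h/2, y_n + (h/2)·k1); y_{n+1} = y_n + h·k2.
s=1.000000, y=-2.370000:
  k1 = f(1.000000, -2.370000) = -0.023700
  k2 = f(1.085000, -2.372015) = -0.023720
  y ← -2.370000 + 0.17·(-0.023720) = -2.374032
s=1.170000, y=-2.374032:
  k1 = f(1.170000, -2.374032) = -0.023740
  k2 = f(1.255000, -2.376050) = -0.023761
  y ← -2.374032 + 0.17·(-0.023761) = -2.378072
y(1.34) ≈ -2.3781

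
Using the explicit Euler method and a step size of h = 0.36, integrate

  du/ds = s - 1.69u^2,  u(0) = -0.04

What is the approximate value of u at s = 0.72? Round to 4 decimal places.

0.0876

Euler: u_{n+1} = u_n + h·f(s_n, u_n).
s=0.000000, u=-0.040000: f=-0.002704 → u ← -0.040000 + 0.36·(-0.002704) = -0.040973
s=0.360000, u=-0.040973: f=0.357163 → u ← -0.040973 + 0.36·0.357163 = 0.087605
u(0.72) ≈ 0.0876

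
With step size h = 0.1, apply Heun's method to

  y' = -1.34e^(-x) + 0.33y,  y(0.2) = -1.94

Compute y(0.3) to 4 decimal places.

Heun: k1 = f(x_n, y_n); k2 = f(x_n + h, y_n + h·k1); y_{n+1} = y_n + (h/2)·(k1 + k2).
x=0.200000, y=-1.940000:
  k1 = f(0.200000, -1.940000) = -1.737299
  k2 = f(0.300000, -2.113730) = -1.690227
  y ← -1.940000 + (0.1/2)·(-1.737299 + (-1.690227)) = -2.111376
y(0.3) ≈ -2.1114

-2.1114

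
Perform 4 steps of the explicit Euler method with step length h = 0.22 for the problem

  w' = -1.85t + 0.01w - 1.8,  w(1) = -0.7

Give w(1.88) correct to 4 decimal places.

Euler: w_{n+1} = w_n + h·f(t_n, w_n).
t=1.000000, w=-0.700000: f=-3.657000 → w ← -0.700000 + 0.22·(-3.657000) = -1.504540
t=1.220000, w=-1.504540: f=-4.072045 → w ← -1.504540 + 0.22·(-4.072045) = -2.400390
t=1.440000, w=-2.400390: f=-4.488004 → w ← -2.400390 + 0.22·(-4.488004) = -3.387751
t=1.660000, w=-3.387751: f=-4.904878 → w ← -3.387751 + 0.22·(-4.904878) = -4.466824
w(1.88) ≈ -4.4668

-4.4668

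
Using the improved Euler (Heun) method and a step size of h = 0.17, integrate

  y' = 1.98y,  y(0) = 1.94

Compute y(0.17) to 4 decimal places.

Heun: k1 = f(t_n, y_n); k2 = f(t_n + h, y_n + h·k1); y_{n+1} = y_n + (h/2)·(k1 + k2).
t=0.000000, y=1.940000:
  k1 = f(0.000000, 1.940000) = 3.841200
  k2 = f(0.170000, 2.593004) = 5.134148
  y ← 1.940000 + (0.17/2)·(3.841200 + 5.134148) = 2.702905
y(0.17) ≈ 2.7029

2.7029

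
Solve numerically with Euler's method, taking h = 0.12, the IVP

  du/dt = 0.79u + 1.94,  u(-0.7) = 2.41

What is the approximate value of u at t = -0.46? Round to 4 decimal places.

3.3763

Euler: u_{n+1} = u_n + h·f(t_n, u_n).
t=-0.700000, u=2.410000: f=3.843900 → u ← 2.410000 + 0.12·3.843900 = 2.871268
t=-0.580000, u=2.871268: f=4.208302 → u ← 2.871268 + 0.12·4.208302 = 3.376264
u(-0.46) ≈ 3.3763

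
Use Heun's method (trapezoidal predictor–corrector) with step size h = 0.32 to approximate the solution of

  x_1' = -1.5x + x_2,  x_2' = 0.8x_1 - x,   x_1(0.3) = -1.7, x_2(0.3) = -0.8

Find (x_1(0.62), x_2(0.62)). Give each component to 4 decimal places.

-2.2618, -1.4336

Heun on (x_1,x_2): k1 = f(x_n, state_n); k2 = f(x_n + h, state_n + h·k1); state_{n+1} = state_n + (h/2)·(k1 + k2).
0.300000: (-1.700000, -0.800000)
  k1 = (-1.250000, -1.660000)
  predictor → (-2.100000, -1.331200)
  k2 = (-2.261200, -2.300000)
  → (-2.261792, -1.433600)
(x_1(0.62), x_2(0.62)) ≈ (-2.2618, -1.4336)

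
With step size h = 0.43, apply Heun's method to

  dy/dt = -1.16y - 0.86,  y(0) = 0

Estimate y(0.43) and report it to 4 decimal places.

Heun: k1 = f(t_n, y_n); k2 = f(t_n + h, y_n + h·k1); y_{n+1} = y_n + (h/2)·(k1 + k2).
t=0.000000, y=0.000000:
  k1 = f(0.000000, 0.000000) = -0.860000
  k2 = f(0.430000, -0.369800) = -0.431032
  y ← 0.000000 + (0.43/2)·(-0.860000 + (-0.431032)) = -0.277572
y(0.43) ≈ -0.2776

-0.2776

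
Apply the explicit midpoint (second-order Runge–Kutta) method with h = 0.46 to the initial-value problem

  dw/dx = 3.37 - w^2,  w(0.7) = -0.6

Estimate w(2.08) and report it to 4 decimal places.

Midpoint: k1 = f(x_n, w_n); k2 = f(x_n + h/2, w_n + (h/2)·k1); w_{n+1} = w_n + h·k2.
x=0.700000, w=-0.600000:
  k1 = f(0.700000, -0.600000) = 3.010000
  k2 = f(0.930000, 0.092300) = 3.361481
  w ← -0.600000 + 0.46·3.361481 = 0.946281
x=1.160000, w=0.946281:
  k1 = f(1.160000, 0.946281) = 2.474552
  k2 = f(1.390000, 1.515428) = 1.073478
  w ← 0.946281 + 0.46·1.073478 = 1.440081
x=1.620000, w=1.440081:
  k1 = f(1.620000, 1.440081) = 1.296167
  k2 = f(1.850000, 1.738199) = 0.348663
  w ← 1.440081 + 0.46·0.348663 = 1.600466
w(2.08) ≈ 1.6005

1.6005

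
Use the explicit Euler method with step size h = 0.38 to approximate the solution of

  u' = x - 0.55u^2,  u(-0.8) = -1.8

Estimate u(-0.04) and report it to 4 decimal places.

-4.5573

Euler: u_{n+1} = u_n + h·f(x_n, u_n).
x=-0.800000, u=-1.800000: f=-2.582000 → u ← -1.800000 + 0.38·(-2.582000) = -2.781160
x=-0.420000, u=-2.781160: f=-4.674168 → u ← -2.781160 + 0.38·(-4.674168) = -4.557344
u(-0.04) ≈ -4.5573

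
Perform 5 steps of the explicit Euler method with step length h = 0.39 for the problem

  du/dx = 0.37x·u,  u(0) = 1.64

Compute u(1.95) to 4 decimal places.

2.7597

Euler: u_{n+1} = u_n + h·f(x_n, u_n).
x=0.000000, u=1.640000: f=0.000000 → u ← 1.640000 + 0.39·0.000000 = 1.640000
x=0.390000, u=1.640000: f=0.236652 → u ← 1.640000 + 0.39·0.236652 = 1.732294
x=0.780000, u=1.732294: f=0.499940 → u ← 1.732294 + 0.39·0.499940 = 1.927271
x=1.170000, u=1.927271: f=0.834316 → u ← 1.927271 + 0.39·0.834316 = 2.252654
x=1.560000, u=2.252654: f=1.300232 → u ← 2.252654 + 0.39·1.300232 = 2.759744
u(1.95) ≈ 2.7597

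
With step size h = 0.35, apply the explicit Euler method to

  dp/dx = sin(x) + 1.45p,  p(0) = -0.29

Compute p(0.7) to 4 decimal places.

-0.5390

Euler: p_{n+1} = p_n + h·f(x_n, p_n).
x=0.000000, p=-0.290000: f=-0.420500 → p ← -0.290000 + 0.35·(-0.420500) = -0.437175
x=0.350000, p=-0.437175: f=-0.291006 → p ← -0.437175 + 0.35·(-0.291006) = -0.539027
p(0.7) ≈ -0.5390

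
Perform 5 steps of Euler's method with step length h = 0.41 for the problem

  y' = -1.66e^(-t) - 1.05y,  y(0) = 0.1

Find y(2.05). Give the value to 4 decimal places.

-0.4916

Euler: y_{n+1} = y_n + h·f(t_n, y_n).
t=0.000000, y=0.100000: f=-1.765000 → y ← 0.100000 + 0.41·(-1.765000) = -0.623650
t=0.410000, y=-0.623650: f=-0.446827 → y ← -0.623650 + 0.41·(-0.446827) = -0.806849
t=0.820000, y=-0.806849: f=0.116075 → y ← -0.806849 + 0.41·0.116075 = -0.759258
t=1.230000, y=-0.759258: f=0.312016 → y ← -0.759258 + 0.41·0.312016 = -0.631332
t=1.640000, y=-0.631332: f=0.340892 → y ← -0.631332 + 0.41·0.340892 = -0.491566
y(2.05) ≈ -0.4916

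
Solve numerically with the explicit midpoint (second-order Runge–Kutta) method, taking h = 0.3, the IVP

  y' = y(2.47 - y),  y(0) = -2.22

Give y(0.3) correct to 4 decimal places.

Midpoint: k1 = f(x_n, y_n); k2 = f(x_n + h/2, y_n + (h/2)·k1); y_{n+1} = y_n + h·k2.
x=0.000000, y=-2.220000:
  k1 = f(0.000000, -2.220000) = -10.411800
  k2 = f(0.150000, -3.781770) = -23.642756
  y ← -2.220000 + 0.3·(-23.642756) = -9.312827
y(0.3) ≈ -9.3128

-9.3128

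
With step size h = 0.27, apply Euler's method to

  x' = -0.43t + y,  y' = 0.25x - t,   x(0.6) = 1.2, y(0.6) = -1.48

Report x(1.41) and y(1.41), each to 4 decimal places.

Euler on (x,y): x_{n+1} = x_n + h·x', y_{n+1} = y_n + h·y'.
0.600000: (1.200000, -1.480000); f=(-1.738000, -0.300000) → (0.730740, -1.561000)
0.870000: (0.730740, -1.561000); f=(-1.935100, -0.687315) → (0.208263, -1.746575)
1.140000: (0.208263, -1.746575); f=(-2.236775, -1.087934) → (-0.395666, -2.040317)
(x(1.41), y(1.41)) ≈ (-0.3957, -2.0403)

-0.3957, -2.0403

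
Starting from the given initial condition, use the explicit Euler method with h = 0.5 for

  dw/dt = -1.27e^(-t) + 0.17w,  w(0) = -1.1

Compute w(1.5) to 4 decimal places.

-2.8040

Euler: w_{n+1} = w_n + h·f(t_n, w_n).
t=0.000000, w=-1.100000: f=-1.457000 → w ← -1.100000 + 0.5·(-1.457000) = -1.828500
t=0.500000, w=-1.828500: f=-1.081139 → w ← -1.828500 + 0.5·(-1.081139) = -2.369069
t=1.000000, w=-2.369069: f=-0.869949 → w ← -2.369069 + 0.5·(-0.869949) = -2.804044
w(1.5) ≈ -2.8040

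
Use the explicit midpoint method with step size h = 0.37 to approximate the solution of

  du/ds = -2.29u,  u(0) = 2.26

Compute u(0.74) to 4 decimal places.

Midpoint: k1 = f(s_n, u_n); k2 = f(s_n + h/2, u_n + (h/2)·k1); u_{n+1} = u_n + h·k2.
s=0.000000, u=2.260000:
  k1 = f(0.000000, 2.260000) = -5.175400
  k2 = f(0.185000, 1.302551) = -2.982842
  u ← 2.260000 + 0.37·(-2.982842) = 1.156349
s=0.370000, u=1.156349:
  k1 = f(0.370000, 1.156349) = -2.648038
  k2 = f(0.555000, 0.666461) = -1.526197
  u ← 1.156349 + 0.37·(-1.526197) = 0.591656
u(0.74) ≈ 0.5917

0.5917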